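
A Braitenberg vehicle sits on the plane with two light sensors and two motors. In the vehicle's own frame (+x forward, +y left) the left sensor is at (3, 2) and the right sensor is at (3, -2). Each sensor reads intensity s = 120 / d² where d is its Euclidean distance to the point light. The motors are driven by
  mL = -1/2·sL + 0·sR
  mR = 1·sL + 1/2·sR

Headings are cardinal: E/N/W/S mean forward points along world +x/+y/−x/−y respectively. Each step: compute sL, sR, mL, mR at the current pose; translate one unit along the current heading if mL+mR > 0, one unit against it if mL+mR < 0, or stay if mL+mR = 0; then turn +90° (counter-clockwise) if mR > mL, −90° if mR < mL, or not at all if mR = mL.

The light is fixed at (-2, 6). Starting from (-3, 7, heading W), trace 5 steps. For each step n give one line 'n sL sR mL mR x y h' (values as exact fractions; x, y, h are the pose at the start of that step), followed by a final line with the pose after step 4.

n=0: pose=(-3,7,W); sL=120/17, sR=24/5; mL=-60/17, mR=804/85; mL+mR=504/85 → advance +1; mR−mL=1104/85 → turn +1·90°
n=1: pose=(-4,7,S); sL=30, sR=6; mL=-15, mR=33; mL+mR=18 → advance +1; mR−mL=48 → turn +1·90°
n=2: pose=(-4,6,E); sL=24, sR=24; mL=-12, mR=36; mL+mR=24 → advance +1; mR−mL=48 → turn +1·90°
n=3: pose=(-3,6,N); sL=20/3, sR=12; mL=-10/3, mR=38/3; mL+mR=28/3 → advance +1; mR−mL=16 → turn +1·90°
n=4: pose=(-3,7,W); sL=120/17, sR=24/5; mL=-60/17, mR=804/85; mL+mR=504/85 → advance +1; mR−mL=1104/85 → turn +1·90°

0 120/17 24/5 -60/17 804/85 -3 7 W
1 30 6 -15 33 -4 7 S
2 24 24 -12 36 -4 6 E
3 20/3 12 -10/3 38/3 -3 6 N
4 120/17 24/5 -60/17 804/85 -3 7 W
final -4 7 S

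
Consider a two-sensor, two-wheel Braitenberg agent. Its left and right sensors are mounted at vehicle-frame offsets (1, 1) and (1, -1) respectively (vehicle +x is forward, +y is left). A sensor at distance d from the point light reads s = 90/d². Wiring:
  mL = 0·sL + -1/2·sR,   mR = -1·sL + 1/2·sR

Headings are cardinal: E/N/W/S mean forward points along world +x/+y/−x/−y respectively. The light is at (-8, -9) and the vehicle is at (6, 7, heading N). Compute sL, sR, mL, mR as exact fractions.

left sensor world pos  = (5, 8); dL² = 458
right sensor world pos = (7, 8); dR² = 514
sL = 90/458 = 45/229
sR = 90/514 = 45/257
mL = 0·sL + -1/2·sR = -45/514
mR = -1·sL + 1/2·sR = -12825/117706

45/229 45/257 -45/514 -12825/117706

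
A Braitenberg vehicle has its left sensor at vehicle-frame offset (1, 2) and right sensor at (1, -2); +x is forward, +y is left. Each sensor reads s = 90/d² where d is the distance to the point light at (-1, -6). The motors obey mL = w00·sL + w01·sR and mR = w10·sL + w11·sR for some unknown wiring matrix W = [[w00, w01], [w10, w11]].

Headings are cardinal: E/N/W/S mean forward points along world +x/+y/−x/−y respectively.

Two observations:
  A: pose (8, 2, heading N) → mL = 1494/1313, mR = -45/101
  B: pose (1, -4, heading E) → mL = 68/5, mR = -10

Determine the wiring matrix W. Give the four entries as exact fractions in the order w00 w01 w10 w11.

1 1 0 -1

obs A: pose=(8,2,N) → sL=9/13, sR=45/101, mL=1494/1313, mR=-45/101
obs B: pose=(1,-4,E) → sL=18/5, sR=10, mL=68/5, mR=-10
sensor matrix S = [[9/13, 45/101], [18/5, 10]]; det S = 6984/1313
solve [mL_A; mL_B] = S·[w00; w01] and [mR_A; mR_B] = S·[w10; w11]:
  w00 = 1, w01 = 1, w10 = 0, w11 = -1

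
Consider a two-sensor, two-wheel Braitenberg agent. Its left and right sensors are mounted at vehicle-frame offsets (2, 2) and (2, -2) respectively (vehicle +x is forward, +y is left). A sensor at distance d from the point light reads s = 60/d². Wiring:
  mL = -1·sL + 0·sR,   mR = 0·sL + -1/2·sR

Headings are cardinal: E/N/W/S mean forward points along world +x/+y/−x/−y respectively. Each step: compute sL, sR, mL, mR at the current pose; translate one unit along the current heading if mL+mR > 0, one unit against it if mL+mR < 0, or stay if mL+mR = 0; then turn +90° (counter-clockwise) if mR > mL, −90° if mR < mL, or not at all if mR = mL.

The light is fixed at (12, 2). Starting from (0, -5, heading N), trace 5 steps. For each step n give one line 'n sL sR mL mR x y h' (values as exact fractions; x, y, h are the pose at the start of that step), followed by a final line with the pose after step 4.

0 60/221 12/25 -60/221 -6/25 0 -5 N
1 15/74 15/58 -15/74 -15/116 0 -6 W
2 60/181 60/269 -60/181 -30/269 1 -6 S
3 30/53 10/27 -30/53 -5/27 1 -5 E
4 60/221 12/25 -60/221 -6/25 0 -5 N
final 0 -6 W

n=0: pose=(0,-5,N); sL=60/221, sR=12/25; mL=-60/221, mR=-6/25; mL+mR=-2826/5525 → advance -1; mR−mL=174/5525 → turn +1·90°
n=1: pose=(0,-6,W); sL=15/74, sR=15/58; mL=-15/74, mR=-15/116; mL+mR=-1425/4292 → advance -1; mR−mL=315/4292 → turn +1·90°
n=2: pose=(1,-6,S); sL=60/181, sR=60/269; mL=-60/181, mR=-30/269; mL+mR=-21570/48689 → advance -1; mR−mL=10710/48689 → turn +1·90°
n=3: pose=(1,-5,E); sL=30/53, sR=10/27; mL=-30/53, mR=-5/27; mL+mR=-1075/1431 → advance -1; mR−mL=545/1431 → turn +1·90°
n=4: pose=(0,-5,N); sL=60/221, sR=12/25; mL=-60/221, mR=-6/25; mL+mR=-2826/5525 → advance -1; mR−mL=174/5525 → turn +1·90°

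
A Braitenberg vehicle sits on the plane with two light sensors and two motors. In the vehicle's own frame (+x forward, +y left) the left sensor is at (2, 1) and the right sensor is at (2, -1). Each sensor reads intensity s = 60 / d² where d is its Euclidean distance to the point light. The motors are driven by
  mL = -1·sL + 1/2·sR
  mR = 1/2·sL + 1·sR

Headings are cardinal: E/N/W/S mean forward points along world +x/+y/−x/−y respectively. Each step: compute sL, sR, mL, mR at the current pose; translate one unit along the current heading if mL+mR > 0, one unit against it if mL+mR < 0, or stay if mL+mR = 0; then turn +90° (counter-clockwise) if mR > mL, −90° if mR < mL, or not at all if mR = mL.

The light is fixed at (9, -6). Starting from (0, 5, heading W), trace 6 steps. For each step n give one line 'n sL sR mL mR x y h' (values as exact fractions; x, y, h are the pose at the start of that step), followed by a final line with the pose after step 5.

0 60/221 12/53 -1854/11713 4242/11713 0 5 W
1 10/27 30/101 -605/2727 1315/2727 -1 5 S
2 12/37 12/29 -126/1073 618/1073 -1 4 E
3 15/61 15/52 -645/6344 1305/3172 0 4 N
4 60/221 12/53 -1854/11713 4242/11713 0 5 W
5 10/27 30/101 -605/2727 1315/2727 -1 5 S
final -1 4 E

n=0: pose=(0,5,W); sL=60/221, sR=12/53; mL=-1854/11713, mR=4242/11713; mL+mR=2388/11713 → advance +1; mR−mL=6096/11713 → turn +1·90°
n=1: pose=(-1,5,S); sL=10/27, sR=30/101; mL=-605/2727, mR=1315/2727; mL+mR=710/2727 → advance +1; mR−mL=640/909 → turn +1·90°
n=2: pose=(-1,4,E); sL=12/37, sR=12/29; mL=-126/1073, mR=618/1073; mL+mR=492/1073 → advance +1; mR−mL=744/1073 → turn +1·90°
n=3: pose=(0,4,N); sL=15/61, sR=15/52; mL=-645/6344, mR=1305/3172; mL+mR=1965/6344 → advance +1; mR−mL=3255/6344 → turn +1·90°
n=4: pose=(0,5,W); sL=60/221, sR=12/53; mL=-1854/11713, mR=4242/11713; mL+mR=2388/11713 → advance +1; mR−mL=6096/11713 → turn +1·90°
n=5: pose=(-1,5,S); sL=10/27, sR=30/101; mL=-605/2727, mR=1315/2727; mL+mR=710/2727 → advance +1; mR−mL=640/909 → turn +1·90°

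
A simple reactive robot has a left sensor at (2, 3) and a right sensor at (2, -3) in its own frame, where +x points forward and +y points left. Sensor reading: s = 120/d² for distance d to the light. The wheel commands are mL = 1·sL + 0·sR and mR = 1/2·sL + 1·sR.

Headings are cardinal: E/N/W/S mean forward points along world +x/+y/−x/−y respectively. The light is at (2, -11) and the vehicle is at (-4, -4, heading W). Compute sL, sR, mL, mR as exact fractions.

3/2 30/41 3/2 243/164

left sensor world pos  = (-6, -7); dL² = 80
right sensor world pos = (-6, -1); dR² = 164
sL = 120/80 = 3/2
sR = 120/164 = 30/41
mL = 1·sL + 0·sR = 3/2
mR = 1/2·sL + 1·sR = 243/164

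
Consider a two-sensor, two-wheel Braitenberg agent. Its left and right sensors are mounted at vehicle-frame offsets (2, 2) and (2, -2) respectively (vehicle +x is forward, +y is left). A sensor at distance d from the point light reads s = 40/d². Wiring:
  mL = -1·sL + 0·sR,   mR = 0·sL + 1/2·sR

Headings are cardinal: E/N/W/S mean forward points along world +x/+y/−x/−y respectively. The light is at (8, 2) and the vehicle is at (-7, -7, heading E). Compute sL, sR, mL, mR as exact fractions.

20/109 4/29 -20/109 2/29

left sensor world pos  = (-5, -5); dL² = 218
right sensor world pos = (-5, -9); dR² = 290
sL = 40/218 = 20/109
sR = 40/290 = 4/29
mL = -1·sL + 0·sR = -20/109
mR = 0·sL + 1/2·sR = 2/29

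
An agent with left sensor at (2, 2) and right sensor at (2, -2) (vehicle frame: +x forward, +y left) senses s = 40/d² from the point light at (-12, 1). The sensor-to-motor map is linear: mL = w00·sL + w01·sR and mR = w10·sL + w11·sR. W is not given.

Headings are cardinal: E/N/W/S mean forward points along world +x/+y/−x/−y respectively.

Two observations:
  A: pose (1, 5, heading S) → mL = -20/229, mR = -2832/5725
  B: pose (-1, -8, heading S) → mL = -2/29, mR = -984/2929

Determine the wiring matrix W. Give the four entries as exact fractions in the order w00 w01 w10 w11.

-1/2 0 -1 -1

obs A: pose=(1,5,S) → sL=40/229, sR=8/25, mL=-20/229, mR=-2832/5725
obs B: pose=(-1,-8,S) → sL=4/29, sR=20/101, mL=-2/29, mR=-984/2929
sensor matrix S = [[40/229, 8/25], [4/29, 20/101]]; det S = -160128/16768525
solve [mL_A; mL_B] = S·[w00; w01] and [mR_A; mR_B] = S·[w10; w11]:
  w00 = -1/2, w01 = 0, w10 = -1, w11 = -1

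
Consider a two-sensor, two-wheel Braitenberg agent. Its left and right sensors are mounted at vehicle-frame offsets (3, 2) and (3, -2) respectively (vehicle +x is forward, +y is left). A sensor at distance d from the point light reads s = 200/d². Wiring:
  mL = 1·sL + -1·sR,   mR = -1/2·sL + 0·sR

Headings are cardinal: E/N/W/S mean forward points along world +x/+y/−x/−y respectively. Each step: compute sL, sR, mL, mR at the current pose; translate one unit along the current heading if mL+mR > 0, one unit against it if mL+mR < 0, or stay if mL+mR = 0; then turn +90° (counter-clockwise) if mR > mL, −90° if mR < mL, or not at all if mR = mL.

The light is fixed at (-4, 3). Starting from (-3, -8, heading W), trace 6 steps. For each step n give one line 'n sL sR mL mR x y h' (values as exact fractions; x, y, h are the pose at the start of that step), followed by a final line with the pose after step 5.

n=0: pose=(-3,-8,W); sL=200/173, sR=40/17; mL=-3520/2941, mR=-100/173; mL+mR=-5220/2941 → advance -1; mR−mL=1820/2941 → turn +1·90°
n=1: pose=(-2,-8,S); sL=50/53, sR=50/49; mL=-200/2597, mR=-25/53; mL+mR=-1425/2597 → advance -1; mR−mL=-1025/2597 → turn -1·90°
n=2: pose=(-2,-7,W); sL=40/29, sR=40/13; mL=-640/377, mR=-20/29; mL+mR=-900/377 → advance -1; mR−mL=380/377 → turn +1·90°
n=3: pose=(-1,-7,S); sL=100/97, sR=20/17; mL=-240/1649, mR=-50/97; mL+mR=-1090/1649 → advance -1; mR−mL=-610/1649 → turn -1·90°
n=4: pose=(-1,-6,W); sL=200/121, sR=200/49; mL=-14400/5929, mR=-100/121; mL+mR=-19300/5929 → advance -1; mR−mL=9500/5929 → turn +1·90°
n=5: pose=(0,-6,S); sL=10/9, sR=50/37; mL=-80/333, mR=-5/9; mL+mR=-265/333 → advance -1; mR−mL=-35/111 → turn -1·90°

0 200/173 40/17 -3520/2941 -100/173 -3 -8 W
1 50/53 50/49 -200/2597 -25/53 -2 -8 S
2 40/29 40/13 -640/377 -20/29 -2 -7 W
3 100/97 20/17 -240/1649 -50/97 -1 -7 S
4 200/121 200/49 -14400/5929 -100/121 -1 -6 W
5 10/9 50/37 -80/333 -5/9 0 -6 S
final 0 -5 W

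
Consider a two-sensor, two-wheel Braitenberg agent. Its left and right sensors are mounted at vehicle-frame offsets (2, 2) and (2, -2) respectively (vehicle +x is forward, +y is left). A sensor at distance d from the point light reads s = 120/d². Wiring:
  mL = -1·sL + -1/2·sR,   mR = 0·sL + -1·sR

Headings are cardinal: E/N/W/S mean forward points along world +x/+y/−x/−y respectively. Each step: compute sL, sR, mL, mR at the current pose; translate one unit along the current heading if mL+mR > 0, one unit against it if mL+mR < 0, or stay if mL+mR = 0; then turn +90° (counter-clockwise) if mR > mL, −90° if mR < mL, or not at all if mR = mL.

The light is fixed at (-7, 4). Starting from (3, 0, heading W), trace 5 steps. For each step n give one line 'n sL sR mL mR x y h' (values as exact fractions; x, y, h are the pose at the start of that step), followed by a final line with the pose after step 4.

n=0: pose=(3,0,W); sL=6/5, sR=30/17; mL=-177/85, mR=-30/17; mL+mR=-327/85 → advance -1; mR−mL=27/85 → turn +1·90°
n=1: pose=(4,0,S); sL=24/41, sR=40/39; mL=-1756/1599, mR=-40/39; mL+mR=-1132/533 → advance -1; mR−mL=116/1599 → turn +1·90°
n=2: pose=(4,1,E); sL=12/17, sR=60/97; mL=-1674/1649, mR=-60/97; mL+mR=-2694/1649 → advance -1; mR−mL=654/1649 → turn +1·90°
n=3: pose=(3,1,N); sL=24/13, sR=24/29; mL=-852/377, mR=-24/29; mL+mR=-1164/377 → advance -1; mR−mL=540/377 → turn +1·90°
n=4: pose=(3,0,W); sL=6/5, sR=30/17; mL=-177/85, mR=-30/17; mL+mR=-327/85 → advance -1; mR−mL=27/85 → turn +1·90°

0 6/5 30/17 -177/85 -30/17 3 0 W
1 24/41 40/39 -1756/1599 -40/39 4 0 S
2 12/17 60/97 -1674/1649 -60/97 4 1 E
3 24/13 24/29 -852/377 -24/29 3 1 N
4 6/5 30/17 -177/85 -30/17 3 0 W
final 4 0 S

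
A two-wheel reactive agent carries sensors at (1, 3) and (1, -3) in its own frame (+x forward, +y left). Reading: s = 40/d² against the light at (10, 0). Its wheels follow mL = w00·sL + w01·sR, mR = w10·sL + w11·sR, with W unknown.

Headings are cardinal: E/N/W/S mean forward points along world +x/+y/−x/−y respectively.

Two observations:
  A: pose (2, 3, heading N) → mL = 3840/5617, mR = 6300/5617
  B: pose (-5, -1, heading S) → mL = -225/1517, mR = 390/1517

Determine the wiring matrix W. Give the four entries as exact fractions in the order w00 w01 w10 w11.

obs A: pose=(2,3,N) → sL=40/137, sR=40/41, mL=3840/5617, mR=6300/5617
obs B: pose=(-5,-1,S) → sL=10/37, sR=5/41, mL=-225/1517, mR=390/1517
sensor matrix S = [[40/137, 40/41], [10/37, 5/41]]; det S = -47400/207829
solve [mL_A; mL_B] = S·[w00; w01] and [mR_A; mR_B] = S·[w10; w11]:
  w00 = -1, w01 = 1, w10 = 1/2, w11 = 1

-1 1 1/2 1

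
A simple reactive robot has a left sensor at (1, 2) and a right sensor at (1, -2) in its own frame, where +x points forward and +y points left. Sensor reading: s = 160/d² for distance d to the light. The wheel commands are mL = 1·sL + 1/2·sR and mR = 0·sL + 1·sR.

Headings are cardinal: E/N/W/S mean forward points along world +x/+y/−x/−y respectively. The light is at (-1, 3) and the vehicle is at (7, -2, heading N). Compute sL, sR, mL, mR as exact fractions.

40/13 40/29 1420/377 40/29

left sensor world pos  = (5, -1); dL² = 52
right sensor world pos = (9, -1); dR² = 116
sL = 160/52 = 40/13
sR = 160/116 = 40/29
mL = 1·sL + 1/2·sR = 1420/377
mR = 0·sL + 1·sR = 40/29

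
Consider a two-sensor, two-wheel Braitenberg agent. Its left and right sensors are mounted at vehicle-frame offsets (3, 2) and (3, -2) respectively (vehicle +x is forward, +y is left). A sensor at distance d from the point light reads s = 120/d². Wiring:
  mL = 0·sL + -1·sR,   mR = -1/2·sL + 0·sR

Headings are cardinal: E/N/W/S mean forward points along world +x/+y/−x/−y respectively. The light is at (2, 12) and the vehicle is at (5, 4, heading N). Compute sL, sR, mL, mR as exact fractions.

60/13 12/5 -12/5 -30/13

left sensor world pos  = (3, 7); dL² = 26
right sensor world pos = (7, 7); dR² = 50
sL = 120/26 = 60/13
sR = 120/50 = 12/5
mL = 0·sL + -1·sR = -12/5
mR = -1/2·sL + 0·sR = -30/13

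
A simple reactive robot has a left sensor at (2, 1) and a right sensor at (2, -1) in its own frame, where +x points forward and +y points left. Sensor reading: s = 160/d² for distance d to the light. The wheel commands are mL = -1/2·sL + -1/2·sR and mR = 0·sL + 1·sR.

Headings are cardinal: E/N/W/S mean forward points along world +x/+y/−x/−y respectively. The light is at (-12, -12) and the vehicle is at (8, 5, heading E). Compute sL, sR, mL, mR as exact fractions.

left sensor world pos  = (10, 6); dL² = 808
right sensor world pos = (10, 4); dR² = 740
sL = 160/808 = 20/101
sR = 160/740 = 8/37
mL = -1/2·sL + -1/2·sR = -774/3737
mR = 0·sL + 1·sR = 8/37

20/101 8/37 -774/3737 8/37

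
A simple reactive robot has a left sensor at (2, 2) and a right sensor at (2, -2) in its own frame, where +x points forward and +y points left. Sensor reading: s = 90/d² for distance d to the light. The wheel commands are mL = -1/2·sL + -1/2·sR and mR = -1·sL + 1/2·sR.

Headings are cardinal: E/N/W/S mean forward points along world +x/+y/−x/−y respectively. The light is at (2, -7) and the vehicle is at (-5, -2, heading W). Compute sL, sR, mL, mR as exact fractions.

1 9/13 -11/13 -17/26

left sensor world pos  = (-7, -4); dL² = 90
right sensor world pos = (-7, 0); dR² = 130
sL = 90/90 = 1
sR = 90/130 = 9/13
mL = -1/2·sL + -1/2·sR = -11/13
mR = -1·sL + 1/2·sR = -17/26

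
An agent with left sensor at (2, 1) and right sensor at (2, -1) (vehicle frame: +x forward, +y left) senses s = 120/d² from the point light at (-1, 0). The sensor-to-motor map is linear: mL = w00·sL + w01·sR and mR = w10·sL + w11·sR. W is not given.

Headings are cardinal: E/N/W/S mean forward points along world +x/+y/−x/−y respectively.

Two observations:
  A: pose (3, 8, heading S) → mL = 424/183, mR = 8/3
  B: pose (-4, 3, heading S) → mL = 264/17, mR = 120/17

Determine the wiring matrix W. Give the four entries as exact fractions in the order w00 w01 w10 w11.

1/2 1/2 0 1

obs A: pose=(3,8,S) → sL=120/61, sR=8/3, mL=424/183, mR=8/3
obs B: pose=(-4,3,S) → sL=24, sR=120/17, mL=264/17, mR=120/17
sensor matrix S = [[120/61, 8/3], [24, 120/17]]; det S = -51968/1037
solve [mL_A; mL_B] = S·[w00; w01] and [mR_A; mR_B] = S·[w10; w11]:
  w00 = 1/2, w01 = 1/2, w10 = 0, w11 = 1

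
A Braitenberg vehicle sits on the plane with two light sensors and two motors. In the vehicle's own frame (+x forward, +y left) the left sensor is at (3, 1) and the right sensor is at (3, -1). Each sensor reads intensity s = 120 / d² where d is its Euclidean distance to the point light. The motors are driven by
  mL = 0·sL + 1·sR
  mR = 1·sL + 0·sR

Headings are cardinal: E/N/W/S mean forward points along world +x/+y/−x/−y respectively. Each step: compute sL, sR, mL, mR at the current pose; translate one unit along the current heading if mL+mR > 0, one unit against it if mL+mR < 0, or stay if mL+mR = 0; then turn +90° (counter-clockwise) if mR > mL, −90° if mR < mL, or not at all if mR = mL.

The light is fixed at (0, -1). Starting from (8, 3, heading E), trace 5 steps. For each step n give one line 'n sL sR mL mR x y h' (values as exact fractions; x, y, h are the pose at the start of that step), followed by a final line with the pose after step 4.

n=0: pose=(8,3,E); sL=60/73, sR=12/13; mL=12/13, mR=60/73; mL+mR=1656/949 → advance +1; mR−mL=-96/949 → turn -1·90°
n=1: pose=(9,3,S); sL=120/101, sR=24/13; mL=24/13, mR=120/101; mL+mR=3984/1313 → advance +1; mR−mL=-864/1313 → turn -1·90°
n=2: pose=(9,2,W); sL=3, sR=30/13; mL=30/13, mR=3; mL+mR=69/13 → advance +1; mR−mL=9/13 → turn +1·90°
n=3: pose=(8,2,S); sL=40/27, sR=120/49; mL=120/49, mR=40/27; mL+mR=5200/1323 → advance +1; mR−mL=-1280/1323 → turn -1·90°
n=4: pose=(8,1,W); sL=60/13, sR=60/17; mL=60/17, mR=60/13; mL+mR=1800/221 → advance +1; mR−mL=240/221 → turn +1·90°

0 60/73 12/13 12/13 60/73 8 3 E
1 120/101 24/13 24/13 120/101 9 3 S
2 3 30/13 30/13 3 9 2 W
3 40/27 120/49 120/49 40/27 8 2 S
4 60/13 60/17 60/17 60/13 8 1 W
final 7 1 S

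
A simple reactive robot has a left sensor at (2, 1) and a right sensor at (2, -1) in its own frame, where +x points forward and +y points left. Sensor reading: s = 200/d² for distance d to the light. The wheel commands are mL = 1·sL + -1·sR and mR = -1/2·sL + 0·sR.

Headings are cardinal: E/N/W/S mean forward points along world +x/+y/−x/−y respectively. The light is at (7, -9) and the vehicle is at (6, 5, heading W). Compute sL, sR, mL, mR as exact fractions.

left sensor world pos  = (4, 4); dL² = 178
right sensor world pos = (4, 6); dR² = 234
sL = 200/178 = 100/89
sR = 200/234 = 100/117
mL = 1·sL + -1·sR = 2800/10413
mR = -1/2·sL + 0·sR = -50/89

100/89 100/117 2800/10413 -50/89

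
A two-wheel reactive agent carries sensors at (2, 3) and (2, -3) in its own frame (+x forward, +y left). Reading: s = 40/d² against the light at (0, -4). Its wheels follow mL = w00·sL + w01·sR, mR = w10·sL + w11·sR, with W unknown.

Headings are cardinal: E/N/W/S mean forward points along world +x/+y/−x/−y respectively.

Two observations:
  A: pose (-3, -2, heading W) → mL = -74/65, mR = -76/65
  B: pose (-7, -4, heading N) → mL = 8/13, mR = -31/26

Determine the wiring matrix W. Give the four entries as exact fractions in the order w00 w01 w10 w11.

-1 1/2 -1/2 -1/2

obs A: pose=(-3,-2,W) → sL=20/13, sR=4/5, mL=-74/65, mR=-76/65
obs B: pose=(-7,-4,N) → sL=5/13, sR=2, mL=8/13, mR=-31/26
sensor matrix S = [[20/13, 4/5], [5/13, 2]]; det S = 36/13
solve [mL_A; mL_B] = S·[w00; w01] and [mR_A; mR_B] = S·[w10; w11]:
  w00 = -1, w01 = 1/2, w10 = -1/2, w11 = -1/2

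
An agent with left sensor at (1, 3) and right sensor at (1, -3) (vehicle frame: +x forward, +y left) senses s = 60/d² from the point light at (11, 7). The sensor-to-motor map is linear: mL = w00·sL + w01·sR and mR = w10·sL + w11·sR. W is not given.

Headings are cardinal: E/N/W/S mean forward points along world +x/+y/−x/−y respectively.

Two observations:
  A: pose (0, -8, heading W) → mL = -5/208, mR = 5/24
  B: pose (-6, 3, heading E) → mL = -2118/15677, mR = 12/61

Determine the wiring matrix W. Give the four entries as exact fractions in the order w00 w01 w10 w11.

obs A: pose=(0,-8,W) → sL=5/39, sR=5/24, mL=-5/208, mR=5/24
obs B: pose=(-6,3,E) → sL=60/257, sR=12/61, mL=-2118/15677, mR=12/61
sensor matrix S = [[5/39, 5/24], [60/257, 12/61]]; det S = -9545/407602
solve [mL_A; mL_B] = S·[w00; w01] and [mR_A; mR_B] = S·[w10; w11]:
  w00 = -1, w01 = 1/2, w10 = 0, w11 = 1

-1 1/2 0 1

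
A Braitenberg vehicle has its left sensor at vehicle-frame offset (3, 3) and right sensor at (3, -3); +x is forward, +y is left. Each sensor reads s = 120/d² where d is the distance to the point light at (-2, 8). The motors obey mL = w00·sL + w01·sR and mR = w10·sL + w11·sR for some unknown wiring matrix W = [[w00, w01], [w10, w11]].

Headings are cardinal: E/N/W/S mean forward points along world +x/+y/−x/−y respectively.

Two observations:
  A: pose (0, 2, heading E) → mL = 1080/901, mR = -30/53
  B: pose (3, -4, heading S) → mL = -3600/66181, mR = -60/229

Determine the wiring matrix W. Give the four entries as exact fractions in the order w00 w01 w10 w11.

1/2 -1/2 0 -1/2

obs A: pose=(0,2,E) → sL=60/17, sR=60/53, mL=1080/901, mR=-30/53
obs B: pose=(3,-4,S) → sL=120/289, sR=120/229, mL=-3600/66181, mR=-60/229
sensor matrix S = [[60/17, 60/53], [120/289, 120/229]]; det S = 4838400/3507593
solve [mL_A; mL_B] = S·[w00; w01] and [mR_A; mR_B] = S·[w10; w11]:
  w00 = 1/2, w01 = -1/2, w10 = 0, w11 = -1/2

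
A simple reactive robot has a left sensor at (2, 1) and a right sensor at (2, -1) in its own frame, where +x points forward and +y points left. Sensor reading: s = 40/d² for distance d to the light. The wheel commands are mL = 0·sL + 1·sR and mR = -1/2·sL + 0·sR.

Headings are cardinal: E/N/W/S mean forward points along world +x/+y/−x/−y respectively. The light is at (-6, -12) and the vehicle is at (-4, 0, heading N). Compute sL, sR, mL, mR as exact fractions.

left sensor world pos  = (-5, 2); dL² = 197
right sensor world pos = (-3, 2); dR² = 205
sL = 40/197 = 40/197
sR = 40/205 = 8/41
mL = 0·sL + 1·sR = 8/41
mR = -1/2·sL + 0·sR = -20/197

40/197 8/41 8/41 -20/197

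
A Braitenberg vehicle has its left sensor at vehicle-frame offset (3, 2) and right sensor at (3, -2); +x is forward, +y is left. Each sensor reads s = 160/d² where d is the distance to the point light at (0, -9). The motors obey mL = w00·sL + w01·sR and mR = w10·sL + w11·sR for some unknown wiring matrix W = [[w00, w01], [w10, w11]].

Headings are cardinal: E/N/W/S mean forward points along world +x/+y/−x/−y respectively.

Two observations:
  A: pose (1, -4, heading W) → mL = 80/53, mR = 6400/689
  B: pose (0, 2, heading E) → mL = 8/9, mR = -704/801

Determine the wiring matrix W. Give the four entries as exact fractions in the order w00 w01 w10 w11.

0 1/2 1 -1

obs A: pose=(1,-4,W) → sL=160/13, sR=160/53, mL=80/53, mR=6400/689
obs B: pose=(0,2,E) → sL=80/89, sR=16/9, mL=8/9, mR=-704/801
sensor matrix S = [[160/13, 160/53], [80/89, 16/9]]; det S = 10577920/551889
solve [mL_A; mL_B] = S·[w00; w01] and [mR_A; mR_B] = S·[w10; w11]:
  w00 = 0, w01 = 1/2, w10 = 1, w11 = -1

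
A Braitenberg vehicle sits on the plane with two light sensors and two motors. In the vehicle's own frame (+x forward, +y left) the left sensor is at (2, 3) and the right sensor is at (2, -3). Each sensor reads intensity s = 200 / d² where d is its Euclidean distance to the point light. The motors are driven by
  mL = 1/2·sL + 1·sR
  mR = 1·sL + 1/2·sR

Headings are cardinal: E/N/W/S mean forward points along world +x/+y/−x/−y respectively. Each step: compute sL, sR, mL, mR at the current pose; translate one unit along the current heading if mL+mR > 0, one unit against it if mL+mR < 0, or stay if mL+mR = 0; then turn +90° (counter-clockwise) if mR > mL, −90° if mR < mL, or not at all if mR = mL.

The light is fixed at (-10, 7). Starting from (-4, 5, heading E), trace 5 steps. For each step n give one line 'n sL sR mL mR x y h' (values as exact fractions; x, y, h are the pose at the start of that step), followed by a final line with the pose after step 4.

n=0: pose=(-4,5,E); sL=40/13, sR=200/89; mL=4380/1157, mR=4860/1157; mL+mR=9240/1157 → advance +1; mR−mL=480/1157 → turn +1·90°
n=1: pose=(-3,5,N); sL=25/2, sR=2; mL=33/4, mR=27/2; mL+mR=87/4 → advance +1; mR−mL=21/4 → turn +1·90°
n=2: pose=(-3,6,W); sL=200/41, sR=200/29; mL=11100/1189, mR=9900/1189; mL+mR=21000/1189 → advance +1; mR−mL=-1200/1189 → turn -1·90°
n=3: pose=(-4,6,N); sL=20, sR=100/41; mL=510/41, mR=870/41; mL+mR=1380/41 → advance +1; mR−mL=360/41 → turn +1·90°
n=4: pose=(-4,7,W); sL=8, sR=8; mL=12, mR=12; mL+mR=24 → advance +1; mR−mL=0 → turn +0·90°

0 40/13 200/89 4380/1157 4860/1157 -4 5 E
1 25/2 2 33/4 27/2 -3 5 N
2 200/41 200/29 11100/1189 9900/1189 -3 6 W
3 20 100/41 510/41 870/41 -4 6 N
4 8 8 12 12 -4 7 W
final -5 7 W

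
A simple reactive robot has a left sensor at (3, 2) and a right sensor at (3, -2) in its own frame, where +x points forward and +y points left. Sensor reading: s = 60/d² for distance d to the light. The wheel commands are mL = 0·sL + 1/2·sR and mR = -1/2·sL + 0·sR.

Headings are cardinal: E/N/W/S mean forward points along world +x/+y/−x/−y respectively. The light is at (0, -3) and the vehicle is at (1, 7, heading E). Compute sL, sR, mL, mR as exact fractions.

left sensor world pos  = (4, 9); dL² = 160
right sensor world pos = (4, 5); dR² = 80
sL = 60/160 = 3/8
sR = 60/80 = 3/4
mL = 0·sL + 1/2·sR = 3/8
mR = -1/2·sL + 0·sR = -3/16

3/8 3/4 3/8 -3/16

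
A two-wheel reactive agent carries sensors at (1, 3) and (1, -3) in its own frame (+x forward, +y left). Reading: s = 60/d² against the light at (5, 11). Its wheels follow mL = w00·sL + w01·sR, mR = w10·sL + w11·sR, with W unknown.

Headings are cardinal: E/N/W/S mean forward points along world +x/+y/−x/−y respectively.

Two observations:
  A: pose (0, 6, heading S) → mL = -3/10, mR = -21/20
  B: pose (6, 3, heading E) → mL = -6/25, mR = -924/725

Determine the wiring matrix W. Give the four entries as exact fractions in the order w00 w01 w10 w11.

obs A: pose=(0,6,S) → sL=3/2, sR=3/5, mL=-3/10, mR=-21/20
obs B: pose=(6,3,E) → sL=60/29, sR=12/25, mL=-6/25, mR=-924/725
sensor matrix S = [[3/2, 3/5], [60/29, 12/25]]; det S = -378/725
solve [mL_A; mL_B] = S·[w00; w01] and [mR_A; mR_B] = S·[w10; w11]:
  w00 = 0, w01 = -1/2, w10 = -1/2, w11 = -1/2

0 -1/2 -1/2 -1/2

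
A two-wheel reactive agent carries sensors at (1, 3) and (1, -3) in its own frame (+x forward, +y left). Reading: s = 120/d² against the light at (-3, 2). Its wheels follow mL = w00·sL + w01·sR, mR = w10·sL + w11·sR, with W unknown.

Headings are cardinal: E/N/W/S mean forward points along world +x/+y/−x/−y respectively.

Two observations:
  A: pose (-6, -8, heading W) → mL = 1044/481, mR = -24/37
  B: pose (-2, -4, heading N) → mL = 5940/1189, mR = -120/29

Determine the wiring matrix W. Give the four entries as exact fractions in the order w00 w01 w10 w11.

1/2 1 -1 0

obs A: pose=(-6,-8,W) → sL=24/37, sR=24/13, mL=1044/481, mR=-24/37
obs B: pose=(-2,-4,N) → sL=120/29, sR=120/41, mL=5940/1189, mR=-120/29
sensor matrix S = [[24/37, 24/13], [120/29, 120/41]]; det S = -3283200/571909
solve [mL_A; mL_B] = S·[w00; w01] and [mR_A; mR_B] = S·[w10; w11]:
  w00 = 1/2, w01 = 1, w10 = -1, w11 = 0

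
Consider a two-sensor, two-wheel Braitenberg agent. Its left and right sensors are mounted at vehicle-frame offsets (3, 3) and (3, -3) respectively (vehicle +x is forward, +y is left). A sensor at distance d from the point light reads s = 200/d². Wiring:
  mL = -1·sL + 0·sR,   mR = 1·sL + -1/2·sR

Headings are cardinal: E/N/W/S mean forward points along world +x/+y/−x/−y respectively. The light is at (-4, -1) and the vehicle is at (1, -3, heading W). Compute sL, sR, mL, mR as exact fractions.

200/29 40 -200/29 -380/29

left sensor world pos  = (-2, -6); dL² = 29
right sensor world pos = (-2, 0); dR² = 5
sL = 200/29 = 200/29
sR = 200/5 = 40
mL = -1·sL + 0·sR = -200/29
mR = 1·sL + -1/2·sR = -380/29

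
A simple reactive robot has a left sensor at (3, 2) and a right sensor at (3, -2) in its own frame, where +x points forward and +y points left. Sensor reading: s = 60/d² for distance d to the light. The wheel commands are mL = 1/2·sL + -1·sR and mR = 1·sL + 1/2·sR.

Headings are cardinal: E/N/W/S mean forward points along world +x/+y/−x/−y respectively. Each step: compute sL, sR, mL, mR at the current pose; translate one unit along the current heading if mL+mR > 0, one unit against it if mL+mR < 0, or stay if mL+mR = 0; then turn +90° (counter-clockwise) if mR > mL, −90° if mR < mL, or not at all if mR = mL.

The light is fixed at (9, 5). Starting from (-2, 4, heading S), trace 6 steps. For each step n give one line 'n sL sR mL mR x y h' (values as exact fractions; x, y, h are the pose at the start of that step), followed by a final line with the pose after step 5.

n=0: pose=(-2,4,S); sL=60/97, sR=12/37; mL=-54/3589, mR=2802/3589; mL+mR=2748/3589 → advance +1; mR−mL=2856/3589 → turn +1·90°
n=1: pose=(-2,3,E); sL=15/16, sR=3/4; mL=-9/32, mR=21/16; mL+mR=33/32 → advance +1; mR−mL=51/32 → turn +1·90°
n=2: pose=(-1,3,N); sL=12/29, sR=12/13; mL=-270/377, mR=330/377; mL+mR=60/377 → advance +1; mR−mL=600/377 → turn +1·90°
n=3: pose=(-1,4,W); sL=30/89, sR=6/17; mL=-279/1513, mR=777/1513; mL+mR=498/1513 → advance +1; mR−mL=1056/1513 → turn +1·90°
n=4: pose=(-2,4,S); sL=60/97, sR=12/37; mL=-54/3589, mR=2802/3589; mL+mR=2748/3589 → advance +1; mR−mL=2856/3589 → turn +1·90°
n=5: pose=(-2,3,E); sL=15/16, sR=3/4; mL=-9/32, mR=21/16; mL+mR=33/32 → advance +1; mR−mL=51/32 → turn +1·90°

0 60/97 12/37 -54/3589 2802/3589 -2 4 S
1 15/16 3/4 -9/32 21/16 -2 3 E
2 12/29 12/13 -270/377 330/377 -1 3 N
3 30/89 6/17 -279/1513 777/1513 -1 4 W
4 60/97 12/37 -54/3589 2802/3589 -2 4 S
5 15/16 3/4 -9/32 21/16 -2 3 E
final -1 3 N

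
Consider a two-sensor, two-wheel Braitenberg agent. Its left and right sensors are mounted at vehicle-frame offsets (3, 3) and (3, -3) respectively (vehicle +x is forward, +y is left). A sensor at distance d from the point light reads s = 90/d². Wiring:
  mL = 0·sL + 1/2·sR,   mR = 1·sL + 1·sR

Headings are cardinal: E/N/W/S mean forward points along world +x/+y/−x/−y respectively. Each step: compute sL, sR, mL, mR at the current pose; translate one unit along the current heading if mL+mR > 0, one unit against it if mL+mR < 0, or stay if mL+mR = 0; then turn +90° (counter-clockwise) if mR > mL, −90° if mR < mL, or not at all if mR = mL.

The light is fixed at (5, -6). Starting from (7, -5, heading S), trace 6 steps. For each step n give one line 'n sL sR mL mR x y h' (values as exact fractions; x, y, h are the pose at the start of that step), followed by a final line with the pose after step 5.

0 90/29 18 9 612/29 7 -5 S
1 45/17 45/17 45/34 90/17 7 -6 E
2 10 2 1 12 8 -6 N
3 45/2 45/8 45/16 225/8 8 -5 W
4 90/29 18 9 612/29 7 -5 S
5 45/17 45/17 45/34 90/17 7 -6 E
final 8 -6 N

n=0: pose=(7,-5,S); sL=90/29, sR=18; mL=9, mR=612/29; mL+mR=873/29 → advance +1; mR−mL=351/29 → turn +1·90°
n=1: pose=(7,-6,E); sL=45/17, sR=45/17; mL=45/34, mR=90/17; mL+mR=225/34 → advance +1; mR−mL=135/34 → turn +1·90°
n=2: pose=(8,-6,N); sL=10, sR=2; mL=1, mR=12; mL+mR=13 → advance +1; mR−mL=11 → turn +1·90°
n=3: pose=(8,-5,W); sL=45/2, sR=45/8; mL=45/16, mR=225/8; mL+mR=495/16 → advance +1; mR−mL=405/16 → turn +1·90°
n=4: pose=(7,-5,S); sL=90/29, sR=18; mL=9, mR=612/29; mL+mR=873/29 → advance +1; mR−mL=351/29 → turn +1·90°
n=5: pose=(7,-6,E); sL=45/17, sR=45/17; mL=45/34, mR=90/17; mL+mR=225/34 → advance +1; mR−mL=135/34 → turn +1·90°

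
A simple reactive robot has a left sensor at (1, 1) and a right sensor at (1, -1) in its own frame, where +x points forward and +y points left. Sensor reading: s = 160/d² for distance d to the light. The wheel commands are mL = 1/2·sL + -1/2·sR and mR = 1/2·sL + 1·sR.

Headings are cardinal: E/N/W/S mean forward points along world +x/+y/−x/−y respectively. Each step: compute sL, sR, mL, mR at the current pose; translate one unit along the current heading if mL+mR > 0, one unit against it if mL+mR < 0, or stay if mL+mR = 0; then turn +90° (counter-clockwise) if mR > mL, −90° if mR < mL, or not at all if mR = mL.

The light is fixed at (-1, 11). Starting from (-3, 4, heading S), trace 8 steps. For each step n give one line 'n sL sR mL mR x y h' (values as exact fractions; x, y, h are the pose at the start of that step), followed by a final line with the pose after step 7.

n=0: pose=(-3,4,S); sL=32/13, sR=160/73; mL=128/949, mR=3248/949; mL+mR=3376/949 → advance +1; mR−mL=240/73 → turn +1·90°
n=1: pose=(-3,3,E); sL=16/5, sR=80/41; mL=128/205, mR=728/205; mL+mR=856/205 → advance +1; mR−mL=120/41 → turn +1·90°
n=2: pose=(-2,3,N); sL=160/53, sR=160/49; mL=-320/2597, mR=12400/2597; mL+mR=12080/2597 → advance +1; mR−mL=240/49 → turn +1·90°
n=3: pose=(-2,4,W); sL=40/17, sR=4; mL=-14/17, mR=88/17; mL+mR=74/17 → advance +1; mR−mL=6 → turn +1·90°
n=4: pose=(-3,4,S); sL=32/13, sR=160/73; mL=128/949, mR=3248/949; mL+mR=3376/949 → advance +1; mR−mL=240/73 → turn +1·90°
n=5: pose=(-3,3,E); sL=16/5, sR=80/41; mL=128/205, mR=728/205; mL+mR=856/205 → advance +1; mR−mL=120/41 → turn +1·90°
n=6: pose=(-2,3,N); sL=160/53, sR=160/49; mL=-320/2597, mR=12400/2597; mL+mR=12080/2597 → advance +1; mR−mL=240/49 → turn +1·90°
n=7: pose=(-2,4,W); sL=40/17, sR=4; mL=-14/17, mR=88/17; mL+mR=74/17 → advance +1; mR−mL=6 → turn +1·90°

0 32/13 160/73 128/949 3248/949 -3 4 S
1 16/5 80/41 128/205 728/205 -3 3 E
2 160/53 160/49 -320/2597 12400/2597 -2 3 N
3 40/17 4 -14/17 88/17 -2 4 W
4 32/13 160/73 128/949 3248/949 -3 4 S
5 16/5 80/41 128/205 728/205 -3 3 E
6 160/53 160/49 -320/2597 12400/2597 -2 3 N
7 40/17 4 -14/17 88/17 -2 4 W
final -3 4 S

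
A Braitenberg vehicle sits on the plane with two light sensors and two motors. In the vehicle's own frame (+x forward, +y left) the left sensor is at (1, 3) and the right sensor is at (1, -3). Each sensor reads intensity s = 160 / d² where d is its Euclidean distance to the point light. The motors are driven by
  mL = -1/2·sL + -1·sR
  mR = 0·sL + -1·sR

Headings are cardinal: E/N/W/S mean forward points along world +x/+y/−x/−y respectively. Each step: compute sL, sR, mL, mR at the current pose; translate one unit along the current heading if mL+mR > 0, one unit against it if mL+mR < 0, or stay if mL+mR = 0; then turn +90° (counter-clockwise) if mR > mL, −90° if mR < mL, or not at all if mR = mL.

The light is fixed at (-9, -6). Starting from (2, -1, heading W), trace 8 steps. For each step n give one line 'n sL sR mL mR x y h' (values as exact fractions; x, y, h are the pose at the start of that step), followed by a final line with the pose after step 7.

0 20/13 40/41 -930/533 -40/41 2 -1 W
1 160/241 160/97 -46320/23377 -160/97 3 -1 S
2 16/25 80/89 -2712/2225 -80/89 3 0 E
3 160/113 32/49 -7536/5537 -32/49 2 0 N
4 20/13 40/41 -930/533 -40/41 2 -1 W
5 160/241 160/97 -46320/23377 -160/97 3 -1 S
6 16/25 80/89 -2712/2225 -80/89 3 0 E
7 160/113 32/49 -7536/5537 -32/49 2 0 N
final 2 -1 W

n=0: pose=(2,-1,W); sL=20/13, sR=40/41; mL=-930/533, mR=-40/41; mL+mR=-1450/533 → advance -1; mR−mL=10/13 → turn +1·90°
n=1: pose=(3,-1,S); sL=160/241, sR=160/97; mL=-46320/23377, mR=-160/97; mL+mR=-84880/23377 → advance -1; mR−mL=80/241 → turn +1·90°
n=2: pose=(3,0,E); sL=16/25, sR=80/89; mL=-2712/2225, mR=-80/89; mL+mR=-4712/2225 → advance -1; mR−mL=8/25 → turn +1·90°
n=3: pose=(2,0,N); sL=160/113, sR=32/49; mL=-7536/5537, mR=-32/49; mL+mR=-11152/5537 → advance -1; mR−mL=80/113 → turn +1·90°
n=4: pose=(2,-1,W); sL=20/13, sR=40/41; mL=-930/533, mR=-40/41; mL+mR=-1450/533 → advance -1; mR−mL=10/13 → turn +1·90°
n=5: pose=(3,-1,S); sL=160/241, sR=160/97; mL=-46320/23377, mR=-160/97; mL+mR=-84880/23377 → advance -1; mR−mL=80/241 → turn +1·90°
n=6: pose=(3,0,E); sL=16/25, sR=80/89; mL=-2712/2225, mR=-80/89; mL+mR=-4712/2225 → advance -1; mR−mL=8/25 → turn +1·90°
n=7: pose=(2,0,N); sL=160/113, sR=32/49; mL=-7536/5537, mR=-32/49; mL+mR=-11152/5537 → advance -1; mR−mL=80/113 → turn +1·90°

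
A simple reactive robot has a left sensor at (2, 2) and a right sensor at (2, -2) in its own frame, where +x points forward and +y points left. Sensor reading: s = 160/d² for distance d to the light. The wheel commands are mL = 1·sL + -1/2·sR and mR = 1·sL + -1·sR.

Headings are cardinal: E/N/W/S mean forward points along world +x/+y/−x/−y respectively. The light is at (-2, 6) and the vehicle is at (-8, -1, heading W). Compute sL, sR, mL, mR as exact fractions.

32/29 160/89 528/2581 -1792/2581

left sensor world pos  = (-10, -3); dL² = 145
right sensor world pos = (-10, 1); dR² = 89
sL = 160/145 = 32/29
sR = 160/89 = 160/89
mL = 1·sL + -1/2·sR = 528/2581
mR = 1·sL + -1·sR = -1792/2581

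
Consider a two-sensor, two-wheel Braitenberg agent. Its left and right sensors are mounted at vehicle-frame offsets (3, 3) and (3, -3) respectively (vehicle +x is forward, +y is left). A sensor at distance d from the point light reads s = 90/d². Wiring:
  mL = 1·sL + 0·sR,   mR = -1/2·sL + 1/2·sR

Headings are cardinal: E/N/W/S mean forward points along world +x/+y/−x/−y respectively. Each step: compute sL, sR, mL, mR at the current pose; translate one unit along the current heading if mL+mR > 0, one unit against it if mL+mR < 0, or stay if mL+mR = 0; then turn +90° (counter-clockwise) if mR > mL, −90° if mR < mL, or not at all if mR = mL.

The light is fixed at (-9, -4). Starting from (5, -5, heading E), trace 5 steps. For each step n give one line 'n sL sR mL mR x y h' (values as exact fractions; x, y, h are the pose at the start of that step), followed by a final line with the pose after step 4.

0 90/293 18/61 90/293 -108/17873 5 -5 E
1 9/34 9/16 9/34 81/544 6 -5 S
2 90/169 18/29 90/169 216/4901 6 -6 W
3 45/61 9/29 45/61 -378/1769 5 -6 N
4 90/293 18/61 90/293 -108/17873 5 -5 E
final 6 -5 S

n=0: pose=(5,-5,E); sL=90/293, sR=18/61; mL=90/293, mR=-108/17873; mL+mR=5382/17873 → advance +1; mR−mL=-5598/17873 → turn -1·90°
n=1: pose=(6,-5,S); sL=9/34, sR=9/16; mL=9/34, mR=81/544; mL+mR=225/544 → advance +1; mR−mL=-63/544 → turn -1·90°
n=2: pose=(6,-6,W); sL=90/169, sR=18/29; mL=90/169, mR=216/4901; mL+mR=2826/4901 → advance +1; mR−mL=-2394/4901 → turn -1·90°
n=3: pose=(5,-6,N); sL=45/61, sR=9/29; mL=45/61, mR=-378/1769; mL+mR=927/1769 → advance +1; mR−mL=-1683/1769 → turn -1·90°
n=4: pose=(5,-5,E); sL=90/293, sR=18/61; mL=90/293, mR=-108/17873; mL+mR=5382/17873 → advance +1; mR−mL=-5598/17873 → turn -1·90°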